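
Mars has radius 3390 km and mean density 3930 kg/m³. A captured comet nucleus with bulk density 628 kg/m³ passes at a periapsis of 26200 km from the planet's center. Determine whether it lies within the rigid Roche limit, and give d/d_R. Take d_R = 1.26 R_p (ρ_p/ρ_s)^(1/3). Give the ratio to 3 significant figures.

outside; d/d_R ≈ 3.33

d_R = 1.26 × (3390 km) × (3930/628)^(1/3) = 7871 km
d/d_R = (26200) / (7871) = 3.33
Since d/d_R > 1, the body is outside the Roche limit.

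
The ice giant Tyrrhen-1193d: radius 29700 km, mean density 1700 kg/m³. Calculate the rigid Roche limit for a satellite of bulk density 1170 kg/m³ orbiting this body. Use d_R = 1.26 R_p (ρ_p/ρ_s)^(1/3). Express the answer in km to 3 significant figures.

d_R = 1.26 × 29700 km × (1700/1170)^(1/3)
    = 42400 km

42400 km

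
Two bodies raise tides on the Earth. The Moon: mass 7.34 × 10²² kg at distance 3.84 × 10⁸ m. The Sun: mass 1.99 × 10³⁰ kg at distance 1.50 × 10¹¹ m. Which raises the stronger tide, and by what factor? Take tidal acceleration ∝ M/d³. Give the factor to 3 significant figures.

Compare M/d³ for the two perturbers:
The Moon: (7.34 × 10²²) / (3.84 × 10⁸)³ = 1.296 × 10⁻³
The Sun: (1.99 × 10³⁰) / (1.50 × 10¹¹)³ = 5.896 × 10⁻⁴
Ratio (larger/smaller) = 2.20

The Moon, by a factor of ≈ 2.20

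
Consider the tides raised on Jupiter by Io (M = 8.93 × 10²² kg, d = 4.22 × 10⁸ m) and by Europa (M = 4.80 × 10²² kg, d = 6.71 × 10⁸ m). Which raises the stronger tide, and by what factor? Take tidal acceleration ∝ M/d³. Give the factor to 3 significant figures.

Io, by a factor of ≈ 7.48

Tidal stretch scales as M/d³; compute that for each body.
Io: (8.93 × 10²²) / (4.22 × 10⁸)³ = 1.188 × 10⁻³
Europa: (4.80 × 10²²) / (6.71 × 10⁸)³ = 1.589 × 10⁻⁴
Ratio (larger/smaller) = 7.48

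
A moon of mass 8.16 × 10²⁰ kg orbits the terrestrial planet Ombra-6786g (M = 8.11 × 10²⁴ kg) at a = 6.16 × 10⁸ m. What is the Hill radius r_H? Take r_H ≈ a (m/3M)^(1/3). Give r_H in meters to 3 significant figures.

r_H ≈ a (m/3M)^(1/3)
    = (6.16 × 10⁸) × (8.16 × 10²⁰ / (3 × 8.11 × 10²⁴))^(1/3)
    = 1.99 × 10⁷ m

1.99 × 10⁷ m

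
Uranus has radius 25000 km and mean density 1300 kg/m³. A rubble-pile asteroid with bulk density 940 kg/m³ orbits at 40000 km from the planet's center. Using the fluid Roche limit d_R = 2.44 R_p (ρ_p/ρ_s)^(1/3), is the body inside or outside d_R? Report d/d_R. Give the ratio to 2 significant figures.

inside; d/d_R ≈ 0.59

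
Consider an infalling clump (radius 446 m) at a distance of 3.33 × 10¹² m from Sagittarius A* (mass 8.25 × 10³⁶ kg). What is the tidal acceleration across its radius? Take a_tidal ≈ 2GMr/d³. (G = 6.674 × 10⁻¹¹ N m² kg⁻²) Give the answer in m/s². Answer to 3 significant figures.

a_tidal = 2GMr/d³
        = 2 × (6.674 × 10⁻¹¹) × (8.25 × 10³⁶) × (446) / (3.33 × 10¹²)³
        = 1.33 × 10⁻⁸ m/s²

1.33 × 10⁻⁸ m/s²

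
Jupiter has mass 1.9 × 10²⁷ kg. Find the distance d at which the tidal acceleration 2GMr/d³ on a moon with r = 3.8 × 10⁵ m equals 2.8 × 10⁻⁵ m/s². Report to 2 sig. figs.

2GMr/d³ = a_tidal  ⇒  d = (2GMr / a_tidal)^(1/3)
d = (2 × 6.674×10⁻¹¹ × (1.9 × 10²⁷) × (3.8 × 10⁵) / (2.8 × 10⁻⁵))^(1/3)
  = 1.5 × 10⁹ m

1.5 × 10⁹ m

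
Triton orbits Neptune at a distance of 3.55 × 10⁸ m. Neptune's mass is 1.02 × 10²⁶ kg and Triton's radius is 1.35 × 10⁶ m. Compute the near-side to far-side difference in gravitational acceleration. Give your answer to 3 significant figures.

The field gradient is 2GM/d³; across the full diameter 2r the difference is 4GMr/d³.
Δg = 4GMr/d³
   = 4 × (6.674 × 10⁻¹¹) × (1.02 × 10²⁶) × (1.35 × 10⁶) / (3.55 × 10⁸)³
   = 8.22 × 10⁻⁴ m/s²

8.22 × 10⁻⁴ m/s²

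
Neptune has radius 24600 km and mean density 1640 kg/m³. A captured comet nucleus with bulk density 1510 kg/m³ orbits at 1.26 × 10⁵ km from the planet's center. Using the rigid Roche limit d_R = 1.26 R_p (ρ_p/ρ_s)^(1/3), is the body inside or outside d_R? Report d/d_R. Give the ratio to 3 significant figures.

d_R = 1.26 × (24600 km) × (1640/1510)^(1/3) = 31860 km
d/d_R = (1.26 × 10⁵) / (31860) = 3.95
Since d/d_R > 1, the body is outside the Roche limit.

outside; d/d_R ≈ 3.95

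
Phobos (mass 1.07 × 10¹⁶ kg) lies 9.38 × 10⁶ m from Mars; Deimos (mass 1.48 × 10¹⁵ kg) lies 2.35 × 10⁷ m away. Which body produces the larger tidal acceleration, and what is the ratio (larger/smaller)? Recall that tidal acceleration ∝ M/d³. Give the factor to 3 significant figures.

Phobos, by a factor of ≈ 114

Tidal acceleration ∝ M/d³, so compare M/d³ for each.
Phobos: (1.07 × 10¹⁶) / (9.38 × 10⁶)³ = 1.297 × 10⁻⁵
Deimos: (1.48 × 10¹⁵) / (2.35 × 10⁷)³ = 1.140 × 10⁻⁷
Ratio (larger/smaller) = 114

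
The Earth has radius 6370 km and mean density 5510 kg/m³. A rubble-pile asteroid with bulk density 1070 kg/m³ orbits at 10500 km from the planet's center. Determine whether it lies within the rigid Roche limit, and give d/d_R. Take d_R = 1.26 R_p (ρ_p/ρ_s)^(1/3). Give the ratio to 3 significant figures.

inside; d/d_R ≈ 0.758

d_R = 1.26 × (6370 km) × (5510/1070)^(1/3) = 13860 km
d/d_R = (10500) / (13860) = 0.758
Since d/d_R < 1, the body is inside the Roche limit.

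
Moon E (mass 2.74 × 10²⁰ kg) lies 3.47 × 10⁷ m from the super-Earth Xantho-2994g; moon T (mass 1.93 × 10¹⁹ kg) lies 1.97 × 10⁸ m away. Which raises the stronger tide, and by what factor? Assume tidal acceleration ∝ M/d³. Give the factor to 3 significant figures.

Moon E, by a factor of ≈ 2600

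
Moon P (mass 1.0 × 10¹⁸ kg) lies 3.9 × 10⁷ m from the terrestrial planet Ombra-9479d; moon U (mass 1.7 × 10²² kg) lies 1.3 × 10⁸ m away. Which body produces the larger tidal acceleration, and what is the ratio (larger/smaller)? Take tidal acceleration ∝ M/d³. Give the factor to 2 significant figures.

Moon U, by a factor of ≈ 460

Tidal acceleration ∝ M/d³, so compare M/d³ for each.
Moon P: (1.0 × 10¹⁸) / (3.9 × 10⁷)³ = 1.686 × 10⁻⁵
Moon U: (1.7 × 10²²) / (1.3 × 10⁸)³ = 7.738 × 10⁻³
Ratio (larger/smaller) = 460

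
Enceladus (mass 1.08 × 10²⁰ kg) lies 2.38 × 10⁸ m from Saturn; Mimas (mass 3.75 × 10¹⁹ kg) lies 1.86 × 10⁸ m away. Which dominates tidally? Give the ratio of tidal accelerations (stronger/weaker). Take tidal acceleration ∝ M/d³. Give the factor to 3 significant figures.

Enceladus, by a factor of ≈ 1.37

Compare M/d³ for the two perturbers:
Enceladus: (1.08 × 10²⁰) / (2.38 × 10⁸)³ = 8.011 × 10⁻⁶
Mimas: (3.75 × 10¹⁹) / (1.86 × 10⁸)³ = 5.828 × 10⁻⁶
Ratio (larger/smaller) = 1.37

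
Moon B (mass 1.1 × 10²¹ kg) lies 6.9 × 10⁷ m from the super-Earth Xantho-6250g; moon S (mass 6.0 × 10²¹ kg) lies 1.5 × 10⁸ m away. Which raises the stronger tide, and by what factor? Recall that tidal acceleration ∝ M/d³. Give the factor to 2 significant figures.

Tidal acceleration ∝ M/d³, so compare M/d³ for each.
Moon B: (1.1 × 10²¹) / (6.9 × 10⁷)³ = 3.348 × 10⁻³
Moon S: (6.0 × 10²¹) / (1.5 × 10⁸)³ = 1.778 × 10⁻³
Ratio (larger/smaller) = 1.9

Moon B, by a factor of ≈ 1.9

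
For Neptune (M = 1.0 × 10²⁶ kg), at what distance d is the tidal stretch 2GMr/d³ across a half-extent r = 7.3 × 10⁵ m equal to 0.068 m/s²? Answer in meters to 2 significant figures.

2GMr/d³ = a_tidal  ⇒  d = (2GMr / a_tidal)^(1/3)
d = (2 × 6.674×10⁻¹¹ × (1.0 × 10²⁶) × (7.3 × 10⁵) / (0.068))^(1/3)
  = 5.2 × 10⁷ m

5.2 × 10⁷ m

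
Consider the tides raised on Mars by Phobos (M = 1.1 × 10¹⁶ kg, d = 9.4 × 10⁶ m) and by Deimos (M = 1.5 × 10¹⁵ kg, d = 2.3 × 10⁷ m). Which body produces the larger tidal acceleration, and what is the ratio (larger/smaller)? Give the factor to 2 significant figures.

Phobos, by a factor of ≈ 110

Tidal acceleration ∝ M/d³, so compare M/d³ for each.
Phobos: (1.1 × 10¹⁶) / (9.4 × 10⁶)³ = 1.324 × 10⁻⁵
Deimos: (1.5 × 10¹⁵) / (2.3 × 10⁷)³ = 1.233 × 10⁻⁷
Ratio (larger/smaller) = 110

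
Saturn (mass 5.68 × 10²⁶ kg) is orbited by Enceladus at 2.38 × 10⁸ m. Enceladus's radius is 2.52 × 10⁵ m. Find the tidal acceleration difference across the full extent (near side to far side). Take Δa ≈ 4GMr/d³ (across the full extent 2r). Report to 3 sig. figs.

2.83 × 10⁻³ m/s²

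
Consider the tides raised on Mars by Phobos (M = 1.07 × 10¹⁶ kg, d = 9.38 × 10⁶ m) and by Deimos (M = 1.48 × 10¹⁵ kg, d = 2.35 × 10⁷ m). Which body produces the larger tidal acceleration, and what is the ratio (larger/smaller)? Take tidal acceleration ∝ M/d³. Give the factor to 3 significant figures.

Tidal acceleration ∝ M/d³, so compare M/d³ for each.
Phobos: (1.07 × 10¹⁶) / (9.38 × 10⁶)³ = 1.297 × 10⁻⁵
Deimos: (1.48 × 10¹⁵) / (2.35 × 10⁷)³ = 1.140 × 10⁻⁷
Ratio (larger/smaller) = 114

Phobos, by a factor of ≈ 114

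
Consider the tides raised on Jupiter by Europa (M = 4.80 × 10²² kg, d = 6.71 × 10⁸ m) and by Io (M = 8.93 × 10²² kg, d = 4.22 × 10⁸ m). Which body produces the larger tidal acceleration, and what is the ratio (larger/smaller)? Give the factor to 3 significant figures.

Io, by a factor of ≈ 7.48

Tidal acceleration ∝ M/d³, so compare M/d³ for each.
Europa: (4.80 × 10²²) / (6.71 × 10⁸)³ = 1.589 × 10⁻⁴
Io: (8.93 × 10²²) / (4.22 × 10⁸)³ = 1.188 × 10⁻³
Ratio (larger/smaller) = 7.48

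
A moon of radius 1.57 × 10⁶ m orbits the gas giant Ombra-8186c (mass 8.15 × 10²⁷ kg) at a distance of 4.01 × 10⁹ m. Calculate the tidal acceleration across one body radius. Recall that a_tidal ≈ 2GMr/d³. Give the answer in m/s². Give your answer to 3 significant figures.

2.65 × 10⁻⁵ m/s²

a_tidal = 2GMr/d³
        = 2 × (6.674 × 10⁻¹¹) × (8.15 × 10²⁷) × (1.57 × 10⁶) / (4.01 × 10⁹)³
        = 2.65 × 10⁻⁵ m/s²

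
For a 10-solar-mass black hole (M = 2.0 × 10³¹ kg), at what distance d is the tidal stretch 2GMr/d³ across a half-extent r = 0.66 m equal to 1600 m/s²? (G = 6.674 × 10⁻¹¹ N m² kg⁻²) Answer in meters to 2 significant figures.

2GMr/d³ = a_tidal  ⇒  d = (2GMr / a_tidal)^(1/3)
d = (2 × 6.674×10⁻¹¹ × (2.0 × 10³¹) × (0.66) / (1600))^(1/3)
  = 1.0 × 10⁶ m

1.0 × 10⁶ m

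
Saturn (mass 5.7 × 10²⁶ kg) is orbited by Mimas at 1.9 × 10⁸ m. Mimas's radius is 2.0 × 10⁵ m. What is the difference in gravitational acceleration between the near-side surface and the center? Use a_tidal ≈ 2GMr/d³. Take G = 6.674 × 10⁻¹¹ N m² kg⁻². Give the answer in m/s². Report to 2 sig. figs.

2.2 × 10⁻³ m/s²

Since r ≪ d, expand the inverse-square field across one radius to get the leading 2GMr/d³ term.
Δg = 2GMr/d³
   = 2 × (6.674 × 10⁻¹¹) × (5.7 × 10²⁶) × (2.0 × 10⁵) / (1.9 × 10⁸)³
   = 2.2 × 10⁻³ m/s²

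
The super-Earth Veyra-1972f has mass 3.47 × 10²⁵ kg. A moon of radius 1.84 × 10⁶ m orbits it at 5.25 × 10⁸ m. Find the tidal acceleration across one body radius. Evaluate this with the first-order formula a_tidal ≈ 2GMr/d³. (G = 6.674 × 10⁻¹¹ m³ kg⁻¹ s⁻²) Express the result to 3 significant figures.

5.89 × 10⁻⁵ m/s²

Δa = 2GMr/d³
   = 2 × (6.674 × 10⁻¹¹) × (3.47 × 10²⁵) × (1.84 × 10⁶) / (5.25 × 10⁸)³
   = 5.89 × 10⁻⁵ m/s²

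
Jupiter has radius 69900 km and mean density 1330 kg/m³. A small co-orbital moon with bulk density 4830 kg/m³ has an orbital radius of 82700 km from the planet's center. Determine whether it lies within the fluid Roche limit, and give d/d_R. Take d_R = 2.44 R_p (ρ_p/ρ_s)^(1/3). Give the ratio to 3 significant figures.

inside; d/d_R ≈ 0.745

d_R = 2.44 × (69900 km) × (1330/4830)^(1/3) = 1.110 × 10⁵ km
d/d_R = (82700) / (1.110 × 10⁵) = 0.745
Since d/d_R < 1, the body is inside the Roche limit.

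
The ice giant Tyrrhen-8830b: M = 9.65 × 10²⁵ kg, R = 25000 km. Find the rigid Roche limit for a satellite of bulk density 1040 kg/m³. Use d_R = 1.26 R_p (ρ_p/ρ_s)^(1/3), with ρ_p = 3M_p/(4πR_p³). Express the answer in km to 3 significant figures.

ρ_p = 3M_p/(4πR_p³) = 3 × (9.65 × 10²⁵) / (4π × (2.50 × 10⁷ m)³) = 1470 kg/m³
d_R = 1.26 × 25000 km × (1470/1040)^(1/3)
    = 35400 km

35400 km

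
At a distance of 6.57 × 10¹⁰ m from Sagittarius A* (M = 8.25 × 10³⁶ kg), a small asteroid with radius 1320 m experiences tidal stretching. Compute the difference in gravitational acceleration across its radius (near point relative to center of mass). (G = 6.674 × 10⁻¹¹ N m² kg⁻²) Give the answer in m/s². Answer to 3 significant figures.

Δa = 2GMr/d³
   = 2 × (6.674 × 10⁻¹¹) × (8.25 × 10³⁶) × (1320) / (6.57 × 10¹⁰)³
   = 5.13 × 10⁻³ m/s²

5.13 × 10⁻³ m/s²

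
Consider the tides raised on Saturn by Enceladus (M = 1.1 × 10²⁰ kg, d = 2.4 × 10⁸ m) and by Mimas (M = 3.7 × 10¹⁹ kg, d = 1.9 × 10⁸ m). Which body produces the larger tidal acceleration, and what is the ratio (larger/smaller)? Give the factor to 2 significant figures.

Enceladus, by a factor of ≈ 1.5

Tidal stretch scales as M/d³; compute that for each body.
Enceladus: (1.1 × 10²⁰) / (2.4 × 10⁸)³ = 7.957 × 10⁻⁶
Mimas: (3.7 × 10¹⁹) / (1.9 × 10⁸)³ = 5.394 × 10⁻⁶
Ratio (larger/smaller) = 1.5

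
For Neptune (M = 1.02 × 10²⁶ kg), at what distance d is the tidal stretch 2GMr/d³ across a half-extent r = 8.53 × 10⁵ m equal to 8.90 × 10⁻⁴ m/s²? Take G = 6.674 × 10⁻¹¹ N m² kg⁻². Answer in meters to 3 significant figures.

2.35 × 10⁸ m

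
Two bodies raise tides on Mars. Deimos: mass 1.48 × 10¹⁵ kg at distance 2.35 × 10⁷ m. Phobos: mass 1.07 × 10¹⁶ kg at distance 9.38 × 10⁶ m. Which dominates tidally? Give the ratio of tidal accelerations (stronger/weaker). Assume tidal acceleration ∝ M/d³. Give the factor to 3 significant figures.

Tidal stretch scales as M/d³; compute that for each body.
Deimos: (1.48 × 10¹⁵) / (2.35 × 10⁷)³ = 1.140 × 10⁻⁷
Phobos: (1.07 × 10¹⁶) / (9.38 × 10⁶)³ = 1.297 × 10⁻⁵
Ratio (larger/smaller) = 114

Phobos, by a factor of ≈ 114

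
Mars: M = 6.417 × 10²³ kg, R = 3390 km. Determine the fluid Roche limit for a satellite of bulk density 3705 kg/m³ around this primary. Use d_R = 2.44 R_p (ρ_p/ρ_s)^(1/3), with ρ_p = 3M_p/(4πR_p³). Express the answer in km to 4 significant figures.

ρ_p = 3M_p/(4πR_p³) = 3 × (6.417 × 10²³) / (4π × (3.390 × 10⁶ m)³) = 3932 kg/m³
d_R = 2.44 × 3390 km × (3932/3705)^(1/3)
    = 8437 km

8437 km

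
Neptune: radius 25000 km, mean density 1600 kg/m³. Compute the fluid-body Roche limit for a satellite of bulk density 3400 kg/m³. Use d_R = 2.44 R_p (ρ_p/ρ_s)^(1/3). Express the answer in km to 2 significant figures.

47000 km

d_R = 2.44 × 25000 km × (1600/3400)^(1/3)
    = 47000 km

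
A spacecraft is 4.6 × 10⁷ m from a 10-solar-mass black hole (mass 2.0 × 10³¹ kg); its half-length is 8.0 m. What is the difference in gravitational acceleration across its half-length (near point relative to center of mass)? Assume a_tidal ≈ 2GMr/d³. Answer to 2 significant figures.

Δa = 2GMr/d³
   = 2 × (6.674 × 10⁻¹¹) × (2.0 × 10³¹) × (8.0) / (4.6 × 10⁷)³
   = 2.2 × 10⁻¹ m/s²

2.2 × 10⁻¹ m/s²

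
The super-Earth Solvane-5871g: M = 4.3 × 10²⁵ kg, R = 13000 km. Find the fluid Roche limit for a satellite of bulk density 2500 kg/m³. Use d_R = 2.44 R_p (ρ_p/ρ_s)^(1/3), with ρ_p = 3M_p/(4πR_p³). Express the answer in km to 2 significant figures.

39000 km

ρ_p = 3M_p/(4πR_p³) = 3 × (4.3 × 10²⁵) / (4π × (1.3 × 10⁷ m)³) = 4700 kg/m³
d_R = 2.44 × 13000 km × (4700/2500)^(1/3)
    = 39000 km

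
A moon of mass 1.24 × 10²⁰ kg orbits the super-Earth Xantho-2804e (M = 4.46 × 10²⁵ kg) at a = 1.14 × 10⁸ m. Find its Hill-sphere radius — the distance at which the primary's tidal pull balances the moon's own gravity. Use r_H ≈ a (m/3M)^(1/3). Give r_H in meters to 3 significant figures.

r_H ≈ a (m/3M)^(1/3)
    = (1.14 × 10⁸) × (1.24 × 10²⁰ / (3 × 4.46 × 10²⁵))^(1/3)
    = 1.11 × 10⁶ m

1.11 × 10⁶ m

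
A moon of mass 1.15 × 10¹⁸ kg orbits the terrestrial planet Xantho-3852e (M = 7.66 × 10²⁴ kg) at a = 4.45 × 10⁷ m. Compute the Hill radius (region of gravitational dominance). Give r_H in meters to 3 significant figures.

r_H ≈ a (m/3M)^(1/3)
    = (4.45 × 10⁷) × (1.15 × 10¹⁸ / (3 × 7.66 × 10²⁴))^(1/3)
    = 1.64 × 10⁵ m

1.64 × 10⁵ m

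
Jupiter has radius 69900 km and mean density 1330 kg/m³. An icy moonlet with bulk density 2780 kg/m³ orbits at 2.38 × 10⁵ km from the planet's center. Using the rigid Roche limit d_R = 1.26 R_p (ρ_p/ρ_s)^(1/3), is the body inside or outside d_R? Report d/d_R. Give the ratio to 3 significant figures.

d_R = 1.26 × (69900 km) × (1330/2780)^(1/3) = 68880 km
d/d_R = (2.38 × 10⁵) / (68880) = 3.46
Since d/d_R > 1, the body is outside the Roche limit.

outside; d/d_R ≈ 3.46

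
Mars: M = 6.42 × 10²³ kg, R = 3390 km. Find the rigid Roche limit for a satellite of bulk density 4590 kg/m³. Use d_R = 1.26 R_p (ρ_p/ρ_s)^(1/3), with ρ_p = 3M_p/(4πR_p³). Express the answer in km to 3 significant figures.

ρ_p = 3M_p/(4πR_p³) = 3 × (6.42 × 10²³) / (4π × (3.39 × 10⁶ m)³) = 3930 kg/m³
d_R = 1.26 × 3390 km × (3930/4590)^(1/3)
    = 4060 km

4060 km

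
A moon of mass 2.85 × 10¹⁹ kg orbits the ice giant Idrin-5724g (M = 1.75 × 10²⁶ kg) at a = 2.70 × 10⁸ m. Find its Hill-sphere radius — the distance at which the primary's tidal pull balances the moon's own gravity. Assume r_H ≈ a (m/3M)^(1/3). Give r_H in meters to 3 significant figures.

1.02 × 10⁶ m

r_H ≈ a (m/3M)^(1/3)
    = (2.70 × 10⁸) × (2.85 × 10¹⁹ / (3 × 1.75 × 10²⁶))^(1/3)
    = 1.02 × 10⁶ m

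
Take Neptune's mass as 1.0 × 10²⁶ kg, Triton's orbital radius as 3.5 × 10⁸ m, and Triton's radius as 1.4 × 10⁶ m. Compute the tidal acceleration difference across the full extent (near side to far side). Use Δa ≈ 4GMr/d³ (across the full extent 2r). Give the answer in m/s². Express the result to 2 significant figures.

8.7 × 10⁻⁴ m/s²

a_tidal = 4GMr/d³
        = 4 × (6.674 × 10⁻¹¹) × (1.0 × 10²⁶) × (1.4 × 10⁶) / (3.5 × 10⁸)³
        = 8.7 × 10⁻⁴ m/s²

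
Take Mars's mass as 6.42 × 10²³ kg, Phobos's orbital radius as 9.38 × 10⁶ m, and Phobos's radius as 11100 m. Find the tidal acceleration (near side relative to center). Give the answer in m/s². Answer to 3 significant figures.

1.15 × 10⁻³ m/s²

Δa = 2GMr/d³
   = 2 × (6.674 × 10⁻¹¹) × (6.42 × 10²³) × (11100) / (9.38 × 10⁶)³
   = 1.15 × 10⁻³ m/s²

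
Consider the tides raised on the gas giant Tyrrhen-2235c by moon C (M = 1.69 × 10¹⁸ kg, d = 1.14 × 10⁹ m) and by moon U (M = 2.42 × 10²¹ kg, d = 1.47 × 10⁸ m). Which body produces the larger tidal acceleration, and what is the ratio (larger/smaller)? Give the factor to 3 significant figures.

Compare M/d³ for the two perturbers:
Moon C: (1.69 × 10¹⁸) / (1.14 × 10⁹)³ = 1.141 × 10⁻⁹
Moon U: (2.42 × 10²¹) / (1.47 × 10⁸)³ = 7.618 × 10⁻⁴
Ratio (larger/smaller) = 6.68 × 10⁵

Moon U, by a factor of ≈ 6.68 × 10⁵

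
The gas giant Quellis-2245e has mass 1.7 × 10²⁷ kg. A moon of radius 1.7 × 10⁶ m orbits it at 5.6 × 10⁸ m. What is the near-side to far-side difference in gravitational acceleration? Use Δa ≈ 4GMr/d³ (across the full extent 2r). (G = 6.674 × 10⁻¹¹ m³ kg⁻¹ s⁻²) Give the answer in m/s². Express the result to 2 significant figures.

4.4 × 10⁻³ m/s²

Near-to-far spans 2r, so the tidal difference is twice the near-to-center value: 4GMr/d³.
Δg = 4GMr/d³
   = 4 × (6.674 × 10⁻¹¹) × (1.7 × 10²⁷) × (1.7 × 10⁶) / (5.6 × 10⁸)³
   = 4.4 × 10⁻³ m/s²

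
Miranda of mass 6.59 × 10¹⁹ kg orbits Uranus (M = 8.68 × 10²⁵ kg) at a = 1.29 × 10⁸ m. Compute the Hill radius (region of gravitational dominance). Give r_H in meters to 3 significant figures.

r_H ≈ a (m/3M)^(1/3)
    = (1.29 × 10⁸) × (6.59 × 10¹⁹ / (3 × 8.68 × 10²⁵))^(1/3)
    = 8.16 × 10⁵ m

8.16 × 10⁵ m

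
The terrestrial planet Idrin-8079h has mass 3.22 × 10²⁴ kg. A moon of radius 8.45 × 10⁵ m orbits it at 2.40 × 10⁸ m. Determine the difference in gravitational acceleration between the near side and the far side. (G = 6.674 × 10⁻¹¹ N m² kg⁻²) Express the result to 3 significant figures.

5.25 × 10⁻⁵ m/s²

a_tidal = 4GMr/d³
        = 4 × (6.674 × 10⁻¹¹) × (3.22 × 10²⁴) × (8.45 × 10⁵) / (2.40 × 10⁸)³
        = 5.25 × 10⁻⁵ m/s²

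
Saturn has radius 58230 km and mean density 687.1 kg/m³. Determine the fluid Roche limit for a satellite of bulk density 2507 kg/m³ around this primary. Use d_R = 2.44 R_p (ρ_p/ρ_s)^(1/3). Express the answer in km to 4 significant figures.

d_R = 2.44 × 58230 km × (687.1/2507)^(1/3)
    = 92290 km

92290 km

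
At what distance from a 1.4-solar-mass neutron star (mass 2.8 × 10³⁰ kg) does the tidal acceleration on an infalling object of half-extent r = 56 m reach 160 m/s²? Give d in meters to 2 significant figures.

5.1 × 10⁶ m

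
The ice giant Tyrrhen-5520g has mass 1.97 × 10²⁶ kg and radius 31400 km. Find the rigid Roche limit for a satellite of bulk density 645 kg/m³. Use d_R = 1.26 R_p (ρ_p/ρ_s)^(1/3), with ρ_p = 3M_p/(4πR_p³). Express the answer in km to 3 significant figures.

ρ_p = 3M_p/(4πR_p³) = 3 × (1.97 × 10²⁶) / (4π × (3.14 × 10⁷ m)³) = 1520 kg/m³
d_R = 1.26 × 31400 km × (1520/645)^(1/3)
    = 52600 km

52600 km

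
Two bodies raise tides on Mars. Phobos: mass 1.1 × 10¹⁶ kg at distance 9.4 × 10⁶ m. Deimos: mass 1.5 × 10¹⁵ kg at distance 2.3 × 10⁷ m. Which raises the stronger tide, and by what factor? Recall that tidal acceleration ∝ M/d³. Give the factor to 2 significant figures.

Compare M/d³ for the two perturbers:
Phobos: (1.1 × 10¹⁶) / (9.4 × 10⁶)³ = 1.324 × 10⁻⁵
Deimos: (1.5 × 10¹⁵) / (2.3 × 10⁷)³ = 1.233 × 10⁻⁷
Ratio (larger/smaller) = 110

Phobos, by a factor of ≈ 110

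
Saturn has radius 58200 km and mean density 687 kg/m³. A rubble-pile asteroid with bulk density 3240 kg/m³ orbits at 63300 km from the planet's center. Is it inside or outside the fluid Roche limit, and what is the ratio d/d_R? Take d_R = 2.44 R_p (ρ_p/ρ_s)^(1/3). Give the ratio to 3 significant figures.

inside; d/d_R ≈ 0.748

d_R = 2.44 × (58200 km) × (687/3240)^(1/3) = 84680 km
d/d_R = (63300) / (84680) = 0.748
Since d/d_R < 1, the body is inside the Roche limit.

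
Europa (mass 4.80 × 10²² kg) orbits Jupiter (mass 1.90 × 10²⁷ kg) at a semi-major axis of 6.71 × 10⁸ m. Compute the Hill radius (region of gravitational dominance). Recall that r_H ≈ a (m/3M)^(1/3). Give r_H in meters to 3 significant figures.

r_H ≈ a (m/3M)^(1/3)
    = (6.71 × 10⁸) × (4.80 × 10²² / (3 × 1.90 × 10²⁷))^(1/3)
    = 1.37 × 10⁷ m

1.37 × 10⁷ m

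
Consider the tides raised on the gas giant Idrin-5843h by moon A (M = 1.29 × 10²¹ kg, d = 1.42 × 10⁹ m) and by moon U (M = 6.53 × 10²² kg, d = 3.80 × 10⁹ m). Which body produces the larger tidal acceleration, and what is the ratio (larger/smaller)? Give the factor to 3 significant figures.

Moon U, by a factor of ≈ 2.64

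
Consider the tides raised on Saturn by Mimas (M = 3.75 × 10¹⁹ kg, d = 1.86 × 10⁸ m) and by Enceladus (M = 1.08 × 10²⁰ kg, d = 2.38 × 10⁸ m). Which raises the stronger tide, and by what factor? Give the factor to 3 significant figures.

Enceladus, by a factor of ≈ 1.37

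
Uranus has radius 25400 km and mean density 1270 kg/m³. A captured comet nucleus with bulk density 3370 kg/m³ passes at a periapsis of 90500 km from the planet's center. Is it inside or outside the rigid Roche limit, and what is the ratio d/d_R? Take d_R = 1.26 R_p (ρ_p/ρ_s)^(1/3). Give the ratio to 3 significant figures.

d_R = 1.26 × (25400 km) × (1270/3370)^(1/3) = 23120 km
d/d_R = (90500) / (23120) = 3.91
Since d/d_R > 1, the body is outside the Roche limit.

outside; d/d_R ≈ 3.91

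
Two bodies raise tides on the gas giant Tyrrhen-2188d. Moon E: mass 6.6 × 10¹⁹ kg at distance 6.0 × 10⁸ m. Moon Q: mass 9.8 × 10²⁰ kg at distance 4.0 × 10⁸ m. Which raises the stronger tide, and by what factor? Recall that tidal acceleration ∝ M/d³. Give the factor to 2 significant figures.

The tide-raising term goes as M/d³ (the gradient of a 1/d² field).
Moon E: (6.6 × 10¹⁹) / (6.0 × 10⁸)³ = 3.056 × 10⁻⁷
Moon Q: (9.8 × 10²⁰) / (4.0 × 10⁸)³ = 1.531 × 10⁻⁵
Ratio (larger/smaller) = 50

Moon Q, by a factor of ≈ 50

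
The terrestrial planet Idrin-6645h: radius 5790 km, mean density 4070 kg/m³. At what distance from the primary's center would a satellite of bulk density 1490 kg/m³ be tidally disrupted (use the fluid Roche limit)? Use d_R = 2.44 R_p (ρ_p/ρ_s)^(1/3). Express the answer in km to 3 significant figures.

d_R = 2.44 × 5790 km × (4070/1490)^(1/3)
    = 19700 km

19700 km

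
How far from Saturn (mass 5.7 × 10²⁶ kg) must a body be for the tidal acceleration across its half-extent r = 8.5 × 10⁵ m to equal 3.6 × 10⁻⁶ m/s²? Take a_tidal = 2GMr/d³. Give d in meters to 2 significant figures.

2.6 × 10⁹ m

2GMr/d³ = a_tidal  ⇒  d = (2GMr / a_tidal)^(1/3)
d = (2 × 6.674×10⁻¹¹ × (5.7 × 10²⁶) × (8.5 × 10⁵) / (3.6 × 10⁻⁶))^(1/3)
  = 2.6 × 10⁹ m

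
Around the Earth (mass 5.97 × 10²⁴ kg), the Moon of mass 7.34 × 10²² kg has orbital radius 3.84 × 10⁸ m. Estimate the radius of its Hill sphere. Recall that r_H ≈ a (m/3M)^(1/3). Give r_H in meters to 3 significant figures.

r_H ≈ a (m/3M)^(1/3)
    = (3.84 × 10⁸) × (7.34 × 10²² / (3 × 5.97 × 10²⁴))^(1/3)
    = 6.15 × 10⁷ m

6.15 × 10⁷ m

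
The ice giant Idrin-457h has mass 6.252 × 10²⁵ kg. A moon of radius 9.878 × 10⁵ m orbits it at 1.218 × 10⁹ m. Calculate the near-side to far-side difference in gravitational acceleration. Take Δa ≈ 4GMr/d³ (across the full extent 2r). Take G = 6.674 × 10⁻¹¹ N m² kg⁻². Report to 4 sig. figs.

9.124 × 10⁻⁶ m/s²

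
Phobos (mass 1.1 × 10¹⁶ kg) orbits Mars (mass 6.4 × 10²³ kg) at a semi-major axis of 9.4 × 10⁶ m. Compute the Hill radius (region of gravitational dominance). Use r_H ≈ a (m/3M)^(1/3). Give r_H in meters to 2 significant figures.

r_H ≈ a (m/3M)^(1/3)
    = (9.4 × 10⁶) × (1.1 × 10¹⁶ / (3 × 6.4 × 10²³))^(1/3)
    = 1.7 × 10⁴ m

1.7 × 10⁴ m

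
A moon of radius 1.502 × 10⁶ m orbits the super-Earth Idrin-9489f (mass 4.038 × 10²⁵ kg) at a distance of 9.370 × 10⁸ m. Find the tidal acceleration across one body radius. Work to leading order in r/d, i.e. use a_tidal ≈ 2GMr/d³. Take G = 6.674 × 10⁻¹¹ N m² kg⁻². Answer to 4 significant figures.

9.841 × 10⁻⁶ m/s²

Differencing GM/(d−r)² and GM/d² to first order in r/d gives 2GMr/d³.
a_tidal = 2GMr/d³
        = 2 × (6.674 × 10⁻¹¹) × (4.038 × 10²⁵) × (1.502 × 10⁶) / (9.370 × 10⁸)³
        = 9.841 × 10⁻⁶ m/s²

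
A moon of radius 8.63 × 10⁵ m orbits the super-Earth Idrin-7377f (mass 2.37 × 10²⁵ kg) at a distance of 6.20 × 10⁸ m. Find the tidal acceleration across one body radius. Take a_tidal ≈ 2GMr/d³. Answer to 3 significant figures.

1.15 × 10⁻⁵ m/s²

a_tidal = 2GMr/d³
        = 2 × (6.674 × 10⁻¹¹) × (2.37 × 10²⁵) × (8.63 × 10⁵) / (6.20 × 10⁸)³
        = 1.15 × 10⁻⁵ m/s²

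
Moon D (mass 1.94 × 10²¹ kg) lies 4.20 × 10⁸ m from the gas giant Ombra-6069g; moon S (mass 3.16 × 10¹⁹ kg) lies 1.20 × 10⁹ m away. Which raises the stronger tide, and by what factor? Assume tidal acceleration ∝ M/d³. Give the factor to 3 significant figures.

Moon D, by a factor of ≈ 1430

Tidal acceleration ∝ M/d³, so compare M/d³ for each.
Moon D: (1.94 × 10²¹) / (4.20 × 10⁸)³ = 2.619 × 10⁻⁵
Moon S: (3.16 × 10¹⁹) / (1.20 × 10⁹)³ = 1.829 × 10⁻⁸
Ratio (larger/smaller) = 1430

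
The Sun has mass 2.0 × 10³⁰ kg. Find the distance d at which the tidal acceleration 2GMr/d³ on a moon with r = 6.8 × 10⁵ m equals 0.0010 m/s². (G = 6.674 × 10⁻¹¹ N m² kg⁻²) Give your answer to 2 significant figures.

5.7 × 10⁹ m

2GMr/d³ = a_tidal  ⇒  d = (2GMr / a_tidal)^(1/3)
d = (2 × 6.674×10⁻¹¹ × (2.0 × 10³⁰) × (6.8 × 10⁵) / (0.0010))^(1/3)
  = 5.7 × 10⁹ m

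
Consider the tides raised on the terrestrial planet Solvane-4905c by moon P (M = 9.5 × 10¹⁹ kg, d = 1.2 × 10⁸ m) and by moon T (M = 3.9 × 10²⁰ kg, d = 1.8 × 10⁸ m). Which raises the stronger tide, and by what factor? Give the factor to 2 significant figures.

Moon T, by a factor of ≈ 1.2

The tide-raising term goes as M/d³ (the gradient of a 1/d² field).
Moon P: (9.5 × 10¹⁹) / (1.2 × 10⁸)³ = 5.498 × 10⁻⁵
Moon T: (3.9 × 10²⁰) / (1.8 × 10⁸)³ = 6.687 × 10⁻⁵
Ratio (larger/smaller) = 1.2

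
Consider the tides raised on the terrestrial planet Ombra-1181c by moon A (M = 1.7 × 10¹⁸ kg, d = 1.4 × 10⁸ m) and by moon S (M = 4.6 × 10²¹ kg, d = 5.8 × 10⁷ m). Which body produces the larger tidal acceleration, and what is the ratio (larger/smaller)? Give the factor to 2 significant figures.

Moon S, by a factor of ≈ 38000

The tide-raising term goes as M/d³ (the gradient of a 1/d² field).
Moon A: (1.7 × 10¹⁸) / (1.4 × 10⁸)³ = 6.195 × 10⁻⁷
Moon S: (4.6 × 10²¹) / (5.8 × 10⁷)³ = 2.358 × 10⁻²
Ratio (larger/smaller) = 38000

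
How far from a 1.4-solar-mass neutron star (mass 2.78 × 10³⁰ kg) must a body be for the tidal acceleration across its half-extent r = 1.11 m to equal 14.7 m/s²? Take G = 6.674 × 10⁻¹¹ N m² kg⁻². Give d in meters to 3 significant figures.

3.04 × 10⁶ m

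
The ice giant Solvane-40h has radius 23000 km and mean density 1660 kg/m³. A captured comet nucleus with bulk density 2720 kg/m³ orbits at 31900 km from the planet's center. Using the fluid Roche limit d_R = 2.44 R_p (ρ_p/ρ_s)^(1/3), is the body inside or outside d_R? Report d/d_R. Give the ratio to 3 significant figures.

d_R = 2.44 × (23000 km) × (1660/2720)^(1/3) = 47600 km
d/d_R = (31900) / (47600) = 0.670
Since d/d_R < 1, the body is inside the Roche limit.

inside; d/d_R ≈ 0.670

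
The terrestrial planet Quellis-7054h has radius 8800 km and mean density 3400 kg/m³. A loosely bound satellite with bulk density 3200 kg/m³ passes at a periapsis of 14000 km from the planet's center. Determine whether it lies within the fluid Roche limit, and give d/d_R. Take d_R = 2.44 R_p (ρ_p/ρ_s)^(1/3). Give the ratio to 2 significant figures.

d_R = 2.44 × (8800 km) × (3400/3200)^(1/3) = 21910 km
d/d_R = (14000) / (21910) = 0.64
Since d/d_R < 1, the body is inside the Roche limit.

inside; d/d_R ≈ 0.64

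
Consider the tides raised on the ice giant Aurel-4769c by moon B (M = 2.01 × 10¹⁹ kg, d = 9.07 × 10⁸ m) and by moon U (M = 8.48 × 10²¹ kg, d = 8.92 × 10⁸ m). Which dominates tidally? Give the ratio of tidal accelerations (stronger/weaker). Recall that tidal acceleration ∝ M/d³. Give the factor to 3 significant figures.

Moon U, by a factor of ≈ 444

Compare M/d³ for the two perturbers:
Moon B: (2.01 × 10¹⁹) / (9.07 × 10⁸)³ = 2.694 × 10⁻⁸
Moon U: (8.48 × 10²¹) / (8.92 × 10⁸)³ = 1.195 × 10⁻⁵
Ratio (larger/smaller) = 444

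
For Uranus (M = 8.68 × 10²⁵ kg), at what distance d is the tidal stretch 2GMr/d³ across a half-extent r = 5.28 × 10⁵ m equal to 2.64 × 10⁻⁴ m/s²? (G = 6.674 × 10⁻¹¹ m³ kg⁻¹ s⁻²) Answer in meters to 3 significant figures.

2.85 × 10⁸ m

2GMr/d³ = a_tidal  ⇒  d = (2GMr / a_tidal)^(1/3)
d = (2 × 6.674×10⁻¹¹ × (8.68 × 10²⁵) × (5.28 × 10⁵) / (2.64 × 10⁻⁴))^(1/3)
  = 2.85 × 10⁸ m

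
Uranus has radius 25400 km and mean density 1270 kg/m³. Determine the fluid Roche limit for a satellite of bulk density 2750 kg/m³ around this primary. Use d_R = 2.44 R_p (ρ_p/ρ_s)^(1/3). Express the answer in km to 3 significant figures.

d_R = 2.44 × 25400 km × (1270/2750)^(1/3)
    = 47900 km

47900 km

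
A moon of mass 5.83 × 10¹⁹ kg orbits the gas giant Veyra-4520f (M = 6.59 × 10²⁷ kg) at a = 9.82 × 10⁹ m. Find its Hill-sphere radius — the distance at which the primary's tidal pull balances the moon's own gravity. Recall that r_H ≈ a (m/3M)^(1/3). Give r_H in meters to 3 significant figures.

1.41 × 10⁷ m

r_H ≈ a (m/3M)^(1/3)
    = (9.82 × 10⁹) × (5.83 × 10¹⁹ / (3 × 6.59 × 10²⁷))^(1/3)
    = 1.41 × 10⁷ m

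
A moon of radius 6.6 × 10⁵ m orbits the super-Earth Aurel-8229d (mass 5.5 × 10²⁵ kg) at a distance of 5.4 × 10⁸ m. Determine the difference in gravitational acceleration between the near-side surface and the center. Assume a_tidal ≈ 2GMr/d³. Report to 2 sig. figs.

3.1 × 10⁻⁵ m/s²

Since r ≪ d, expand the inverse-square field across one radius to get the leading 2GMr/d³ term.
Δg = 2GMr/d³
   = 2 × (6.674 × 10⁻¹¹) × (5.5 × 10²⁵) × (6.6 × 10⁵) / (5.4 × 10⁸)³
   = 3.1 × 10⁻⁵ m/s²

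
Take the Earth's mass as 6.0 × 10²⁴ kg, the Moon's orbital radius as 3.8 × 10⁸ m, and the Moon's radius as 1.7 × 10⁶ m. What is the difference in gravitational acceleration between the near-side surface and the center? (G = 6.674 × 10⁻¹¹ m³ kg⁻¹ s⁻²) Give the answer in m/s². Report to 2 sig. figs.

2.5 × 10⁻⁵ m/s²

Δg = 2GMr/d³
   = 2 × (6.674 × 10⁻¹¹) × (6.0 × 10²⁴) × (1.7 × 10⁶) / (3.8 × 10⁸)³
   = 2.5 × 10⁻⁵ m/s²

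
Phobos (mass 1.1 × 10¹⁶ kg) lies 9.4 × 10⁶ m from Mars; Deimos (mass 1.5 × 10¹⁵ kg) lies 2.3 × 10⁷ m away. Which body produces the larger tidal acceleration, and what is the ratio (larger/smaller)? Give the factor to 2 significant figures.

Phobos, by a factor of ≈ 110

The tide-raising term goes as M/d³ (the gradient of a 1/d² field).
Phobos: (1.1 × 10¹⁶) / (9.4 × 10⁶)³ = 1.324 × 10⁻⁵
Deimos: (1.5 × 10¹⁵) / (2.3 × 10⁷)³ = 1.233 × 10⁻⁷
Ratio (larger/smaller) = 110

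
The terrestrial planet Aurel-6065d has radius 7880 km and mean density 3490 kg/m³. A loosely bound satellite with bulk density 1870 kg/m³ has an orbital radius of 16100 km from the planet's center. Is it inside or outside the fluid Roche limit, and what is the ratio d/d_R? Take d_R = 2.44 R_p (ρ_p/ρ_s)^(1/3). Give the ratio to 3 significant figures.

inside; d/d_R ≈ 0.680

d_R = 2.44 × (7880 km) × (3490/1870)^(1/3) = 23670 km
d/d_R = (16100) / (23670) = 0.680
Since d/d_R < 1, the body is inside the Roche limit.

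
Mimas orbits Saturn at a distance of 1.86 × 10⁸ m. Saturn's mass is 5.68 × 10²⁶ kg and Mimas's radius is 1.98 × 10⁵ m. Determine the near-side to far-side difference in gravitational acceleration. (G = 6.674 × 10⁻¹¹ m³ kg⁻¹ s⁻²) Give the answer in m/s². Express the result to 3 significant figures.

4.67 × 10⁻³ m/s²

Differencing GM/(d−r)² and GM/(d+r)² to first order in r/d gives 4GMr/d³.
a_tidal = 4GMr/d³
        = 4 × (6.674 × 10⁻¹¹) × (5.68 × 10²⁶) × (1.98 × 10⁵) / (1.86 × 10⁸)³
        = 4.67 × 10⁻³ m/s²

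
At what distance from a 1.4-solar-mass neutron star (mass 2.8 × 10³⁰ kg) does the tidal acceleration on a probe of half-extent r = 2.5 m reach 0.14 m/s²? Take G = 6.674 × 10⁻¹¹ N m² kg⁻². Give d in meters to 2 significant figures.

2GMr/d³ = a_tidal  ⇒  d = (2GMr / a_tidal)^(1/3)
d = (2 × 6.674×10⁻¹¹ × (2.8 × 10³⁰) × (2.5) / (0.14))^(1/3)
  = 1.9 × 10⁷ m

1.9 × 10⁷ m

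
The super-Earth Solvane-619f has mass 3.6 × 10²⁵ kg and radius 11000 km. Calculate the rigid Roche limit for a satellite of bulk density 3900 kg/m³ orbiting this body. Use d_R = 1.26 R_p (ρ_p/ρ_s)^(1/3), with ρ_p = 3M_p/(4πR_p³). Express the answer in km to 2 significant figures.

16000 km

ρ_p = 3M_p/(4πR_p³) = 3 × (3.6 × 10²⁵) / (4π × (1.1 × 10⁷ m)³) = 6500 kg/m³
d_R = 1.26 × 11000 km × (6500/3900)^(1/3)
    = 16000 km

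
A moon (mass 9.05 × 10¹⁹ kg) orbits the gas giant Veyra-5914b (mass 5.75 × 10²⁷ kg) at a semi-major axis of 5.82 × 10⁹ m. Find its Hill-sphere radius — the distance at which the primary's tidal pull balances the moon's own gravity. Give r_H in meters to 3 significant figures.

r_H ≈ a (m/3M)^(1/3)
    = (5.82 × 10⁹) × (9.05 × 10¹⁹ / (3 × 5.75 × 10²⁷))^(1/3)
    = 1.01 × 10⁷ m

1.01 × 10⁷ m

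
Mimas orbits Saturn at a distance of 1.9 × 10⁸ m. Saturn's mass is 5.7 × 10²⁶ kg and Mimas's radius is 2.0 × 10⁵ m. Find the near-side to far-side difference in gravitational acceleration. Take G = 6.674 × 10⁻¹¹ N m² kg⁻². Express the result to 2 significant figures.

Near-to-far spans 2r, so the tidal difference is twice the near-to-center value: 4GMr/d³.
a_tidal = 4GMr/d³
        = 4 × (6.674 × 10⁻¹¹) × (5.7 × 10²⁶) × (2.0 × 10⁵) / (1.9 × 10⁸)³
        = 4.4 × 10⁻³ m/s²

4.4 × 10⁻³ m/s²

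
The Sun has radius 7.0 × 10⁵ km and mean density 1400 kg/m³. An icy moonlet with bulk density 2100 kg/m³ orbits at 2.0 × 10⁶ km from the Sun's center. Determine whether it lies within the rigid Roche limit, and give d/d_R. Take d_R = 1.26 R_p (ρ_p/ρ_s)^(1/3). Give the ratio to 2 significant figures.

outside; d/d_R ≈ 2.6

d_R = 1.26 × (7.0 × 10⁵ km) × (1400/2100)^(1/3) = 7.705 × 10⁵ km
d/d_R = (2.0 × 10⁶) / (7.705 × 10⁵) = 2.6
Since d/d_R > 1, the body is outside the Roche limit.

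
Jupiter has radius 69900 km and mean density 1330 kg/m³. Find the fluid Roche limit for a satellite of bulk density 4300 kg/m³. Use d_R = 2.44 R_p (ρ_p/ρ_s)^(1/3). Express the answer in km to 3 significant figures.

1.15 × 10⁵ km

d_R = 2.44 × 69900 km × (1330/4300)^(1/3)
    = 1.15 × 10⁵ km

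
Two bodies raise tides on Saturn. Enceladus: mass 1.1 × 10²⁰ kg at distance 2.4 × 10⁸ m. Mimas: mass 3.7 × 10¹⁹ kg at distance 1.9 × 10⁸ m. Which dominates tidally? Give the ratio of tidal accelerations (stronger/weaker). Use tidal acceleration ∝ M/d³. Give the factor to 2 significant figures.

Enceladus, by a factor of ≈ 1.5

Compare M/d³ for the two perturbers:
Enceladus: (1.1 × 10²⁰) / (2.4 × 10⁸)³ = 7.957 × 10⁻⁶
Mimas: (3.7 × 10¹⁹) / (1.9 × 10⁸)³ = 5.394 × 10⁻⁶
Ratio (larger/smaller) = 1.5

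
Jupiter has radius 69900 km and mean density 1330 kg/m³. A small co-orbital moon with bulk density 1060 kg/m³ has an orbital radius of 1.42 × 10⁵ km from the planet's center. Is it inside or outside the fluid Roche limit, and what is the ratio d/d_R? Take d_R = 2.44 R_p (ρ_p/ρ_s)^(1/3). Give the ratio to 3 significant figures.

d_R = 2.44 × (69900 km) × (1330/1060)^(1/3) = 1.840 × 10⁵ km
d/d_R = (1.42 × 10⁵) / (1.840 × 10⁵) = 0.772
Since d/d_R < 1, the body is inside the Roche limit.

inside; d/d_R ≈ 0.772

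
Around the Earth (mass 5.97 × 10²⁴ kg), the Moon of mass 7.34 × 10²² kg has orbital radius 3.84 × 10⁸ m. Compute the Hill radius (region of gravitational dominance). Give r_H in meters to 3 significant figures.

r_H ≈ a (m/3M)^(1/3)
    = (3.84 × 10⁸) × (7.34 × 10²² / (3 × 5.97 × 10²⁴))^(1/3)
    = 6.15 × 10⁷ m

6.15 × 10⁷ m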